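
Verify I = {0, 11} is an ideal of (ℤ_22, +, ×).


Check ideal conditions for I = {0, 11} in ℤ_22:
(1) I is an additive subgroup? Yes
(2) For r ∈ ℤ_22 and a ∈ I: r·a ∈ I? Yes

Yes, I is an ideal of ℤ_22


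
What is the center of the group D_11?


Z(G) = {g ∈ G | gx = xg for all x ∈ G}
For odd n, Z(D_n) = {e}: no nontrivial rotation commutes with all reflections

Z(D_11) = {e}


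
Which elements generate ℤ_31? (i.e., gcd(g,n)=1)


g generates ℤ_n iff gcd(g,n) = 1
Prime factors of 31: 31
Generators are g ∈ {1,...,30} not divisible by any of these primes.
Generators: {1, 2, 3, 4, 5, 6, 7, 8, 9, 10, 11, 12, 13, 14, 15, 16, 17, 18, 19, 20, 21, 22, 23, 24, 25, 26, 27, 28, 29, 30}
Number of generators = φ(31) = 30

Generators of ℤ_31 = {1, 2, 3, 4, 5, 6, 7, 8, 9, 10, 11, 12, 13, 14, 15, 16, 17, 18, 19, 20, 21, 22, 23, 24, 25, 26, 27, 28, 29, 30}


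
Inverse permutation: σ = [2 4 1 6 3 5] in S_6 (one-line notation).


To find σ⁻¹, swap domain and range:
σ(1) = 2 → σ⁻¹(2) = 1
σ(2) = 4 → σ⁻¹(4) = 2
σ(3) = 1 → σ⁻¹(1) = 3
σ(4) = 6 → σ⁻¹(6) = 4
σ(5) = 3 → σ⁻¹(3) = 5
σ(6) = 5 → σ⁻¹(5) = 6

σ⁻¹ = [3 1 5 2 6 4]


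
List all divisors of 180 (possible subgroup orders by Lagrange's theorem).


Lagrange's theorem: |H| divides |G|
|G| = 180
Divisors of 180: 1, 2, 3, 4, 5, 6, 9, 10, 12, 15, 18, 20, 30, 36, 45, 60, 90, 180

Possible subgroup orders: {1, 2, 3, 4, 5, 6, 9, 10, 12, 15, 18, 20, 30, 36, 45, 60, 90, 180}


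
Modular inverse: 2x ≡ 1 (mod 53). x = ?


Use the extended Euclidean algorithm to write 1 = 2·s + 53·t; then s mod 53 is the inverse.
Euclidean algorithm:
  2 = 0·53 + 2
  53 = 26·2 + 1
  2 = 2·1 + 0
gcd(2,53) = 1
Back-substitution gives: 2·(-26) + 53·(1) = 1
So 2⁻¹ ≡ -26 ≡ 27 (mod 53)
Check: 2 × 27 = 54 ≡ 1 (mod 53) ✓

2⁻¹ ≡ 27 (mod 53)


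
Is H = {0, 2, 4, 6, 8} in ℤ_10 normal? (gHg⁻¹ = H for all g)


H = {0, 2, 4, 6, 8} in ℤ_10
ℤ_10 is abelian; every subgroup of an abelian group is normal

Yes, normal subgroup


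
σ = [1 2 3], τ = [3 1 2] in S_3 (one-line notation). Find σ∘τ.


σ∘τ: apply τ first, then σ
1 →τ 3 →σ 3
2 →τ 1 →σ 1
3 →τ 2 →σ 2

σ∘τ = [3 1 2]


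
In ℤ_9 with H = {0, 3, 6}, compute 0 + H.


0 + H = {0 + h (mod 9) : h ∈ H}
0+0=0, 0+3=3, 0+6=6

0 + H = {0, 3, 6}


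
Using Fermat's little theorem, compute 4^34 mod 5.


Fermat's little theorem: if p is prime and gcd(a,p)=1, then a^(p-1) ≡ 1 (mod p)
p = 5 is prime, gcd(4,5) = 1
Reduce exponent: 34 mod 4 = 2
So 4^34 ≡ 4^2 (mod 5)
4^2 mod 5 = 1

4^34 ≡ 1 (mod 5)


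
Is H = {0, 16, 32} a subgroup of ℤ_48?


Subgroup test for H = {0, 16, 32} in (ℤ_48, +):
(1) 0 ∈ H? Yes
(2) Closure: for all a,b ∈ H, (a+b) mod 48 ∈ H? Yes
(3) Inverses: for all a ∈ H, -a mod 48 ∈ H? Yes

Yes, H is a subgroup of ℤ_48


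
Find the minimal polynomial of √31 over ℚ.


√31 satisfies x² - 31 = 0, irreducible over ℚ since 31 is squarefree

Minimal polynomial: x² - 31


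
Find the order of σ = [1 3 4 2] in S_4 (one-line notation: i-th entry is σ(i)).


Cycle decomposition: (2 3 4)
Cycle lengths: 3
Order = lcm(3) = 3

ord(σ) = 3


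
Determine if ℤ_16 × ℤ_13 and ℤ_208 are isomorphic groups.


Comparing ℤ_16 × ℤ_13 and ℤ_208:
gcd(16,13) = 1, so ℤ_16 × ℤ_13 ≅ ℤ_208 (CRT)

Yes, ℤ_16 × ℤ_13 ≅ ℤ_208


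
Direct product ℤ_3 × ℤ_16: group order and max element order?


|ℤ_3 × ℤ_16| = 3 × 16 = 48
Max element order = lcm(3,16) = 48
Cyclic? Yes (gcd=1)

|ℤ_3×ℤ_16| = 48, max element order = 48


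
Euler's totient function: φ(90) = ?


Factor n: 90 = 2 × 3^2 × 5
φ(n) = n · ∏(1 - 1/p) over distinct primes p | n
φ(90) = 90 · (1 - 1/2) · (1 - 1/3) · (1 - 1/5) = 24

φ(90) = 24


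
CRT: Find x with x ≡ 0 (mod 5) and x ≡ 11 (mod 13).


m₁ = 5, m₂ = 13, gcd = 1, so CRT applies. M = m₁·m₂ = 65
Let M₁ = M/m₁ = 13, M₂ = M/m₂ = 5
Find y₁ ≡ M₁⁻¹ (mod m₁): 13⁻¹ ≡ 2 (mod 5)
Find y₂ ≡ M₂⁻¹ (mod m₂): 5⁻¹ ≡ 8 (mod 13)
x = a₁·M₁·y₁ + a₂·M₂·y₂ = 0·13·2 + 11·5·8 = 440
Reduce mod 65: x ≡ 50
Check: 50 mod 5 = 0 ✓, 50 mod 13 = 11 ✓

x ≡ 50 (mod 65)


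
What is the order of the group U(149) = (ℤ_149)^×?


U(n) is the group of units mod n; |U(n)| = φ(n)
|U(149)| = φ(149) = 148

|U(149) = (ℤ_149)^×| = 148


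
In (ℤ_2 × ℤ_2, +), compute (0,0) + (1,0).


Operation: componentwise addition mod (2, 2)
(0,0) + (1,0) = ((a₁+b₁) mod 2, (a₂+b₂) mod 2) with a = (0,0), b = (1,0)

(0,0) + (1,0) = (1,0)


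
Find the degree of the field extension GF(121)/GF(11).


GF(121) = GF(11^2), so the extension degree is 2

[GF(121)/GF(11)] = 2


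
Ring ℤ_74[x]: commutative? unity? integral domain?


ℤ_74 has zero divisors (2·37 ≡ 0), and these lift to constant zero divisors in ℤ_74[x]; so not an integral domain
Commutative: Yes
Integral domain: No
Has unity: Yes

ℤ_74[x]: Commutative=Yes, Unity=Yes


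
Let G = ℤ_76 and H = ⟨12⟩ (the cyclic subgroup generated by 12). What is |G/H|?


|⟨12⟩| = n / gcd(12, 76) = 76 / 4 = 19
H is normal (ℤ_76 is abelian).
|G/H| = |G| / |H| = 76 / 19 = 4

|G/H| = 4


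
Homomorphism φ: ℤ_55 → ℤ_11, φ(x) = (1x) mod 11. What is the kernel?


Kernel = preimage of identity
ker(φ) = {x ∈ ℤ_55 : 1x ≡ 0 (mod 11)}. Since 11 | 55, φ is well-defined. The kernel is the cyclic subgroup ⟨11⟩ of ℤ_55 (order 5), i.e. {0, 11, 22, 33, 44}

ker(φ) = {0, 11, 22, 33, 44}


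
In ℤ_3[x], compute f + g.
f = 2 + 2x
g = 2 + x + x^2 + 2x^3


Add coefficients mod 3:
x^0: 2 + 2 = 1 (mod 3)
x^1: 2 + 1 = 0 (mod 3)
x^2: 0 + 1 = 1 (mod 3)
x^3: 0 + 2 = 2 (mod 3)
Result: 1 + x^2 + 2x^3

f + g = 1 + x^2 + 2x^3


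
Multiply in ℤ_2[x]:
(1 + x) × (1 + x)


Expand and collect like terms; reduce coefficients mod 2:
x^0: 1·1 = 1 ≡ 1 (mod 2)
x^1: 1·1 + 1·1 = 2 ≡ 0 (mod 2)
x^2: 1·1 = 1 ≡ 1 (mod 2)
Result: 1 + x^2

f · g = 1 + x^2


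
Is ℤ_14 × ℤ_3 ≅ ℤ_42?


Comparing ℤ_14 × ℤ_3 and ℤ_42:
gcd(14,3) = 1, so ℤ_14 × ℤ_3 ≅ ℤ_42 (CRT)

Yes, ℤ_14 × ℤ_3 ≅ ℤ_42


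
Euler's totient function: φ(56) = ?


Factor n: 56 = 2^3 × 7
φ(n) = n · ∏(1 - 1/p) over distinct primes p | n
φ(56) = 56 · (1 - 1/2) · (1 - 1/7) = 24

φ(56) = 24


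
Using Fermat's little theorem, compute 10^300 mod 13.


Fermat's little theorem: if p is prime and gcd(a,p)=1, then a^(p-1) ≡ 1 (mod p)
p = 13 is prime, gcd(10,13) = 1
Reduce exponent: 300 mod 12 = 0
So 10^300 ≡ 10^0 (mod 13)
10^0 = 1

10^300 ≡ 1 (mod 13)


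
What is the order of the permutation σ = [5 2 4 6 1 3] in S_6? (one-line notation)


Cycle decomposition: (1 5) (3 4 6)
Cycle lengths: 2, 3
Order = lcm(2, 3) = 6

ord(σ) = 6


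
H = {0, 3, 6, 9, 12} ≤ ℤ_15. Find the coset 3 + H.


3 + H = {3 + h (mod 15) : h ∈ H}
3+0=3, 3+3=6, 3+6=9, 3+9=12, 3+12=0
3 + H = {0, 3, 6, 9, 12} = 0 + H

3 + H = {0, 3, 6, 9, 12}


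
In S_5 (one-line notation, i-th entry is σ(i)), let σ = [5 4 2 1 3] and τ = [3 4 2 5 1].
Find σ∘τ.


σ∘τ: apply τ first, then σ
1 →τ 3 →σ 2
2 →τ 4 →σ 1
3 →τ 2 →σ 4
4 →τ 5 →σ 3
5 →τ 1 →σ 5

σ∘τ = [2 1 4 3 5]


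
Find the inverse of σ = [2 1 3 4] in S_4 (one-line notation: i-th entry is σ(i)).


To find σ⁻¹, swap domain and range:
σ(1) = 2 → σ⁻¹(2) = 1
σ(2) = 1 → σ⁻¹(1) = 2
σ(3) = 3 → σ⁻¹(3) = 3
σ(4) = 4 → σ⁻¹(4) = 4

σ⁻¹ = [2 1 3 4]


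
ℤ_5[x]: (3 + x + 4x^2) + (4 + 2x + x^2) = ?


Add coefficients mod 5:
x^0: 3 + 4 = 2 (mod 5)
x^1: 1 + 2 = 3 (mod 5)
x^2: 4 + 1 = 0 (mod 5)
Result: 2 + 3x

f + g = 2 + 3x


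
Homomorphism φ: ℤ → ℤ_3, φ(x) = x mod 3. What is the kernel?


Kernel = preimage of identity
ker(φ) = {x ∈ ℤ : x ≡ 0 (mod 3)} = 3ℤ = {0, ±3, ±6, ...}

ker(φ) = 3ℤ


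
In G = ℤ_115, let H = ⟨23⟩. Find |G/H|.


|⟨23⟩| = n / gcd(23, 115) = 115 / 23 = 5
H is normal (ℤ_115 is abelian).
|G/H| = |G| / |H| = 115 / 5 = 23

|G/H| = 23


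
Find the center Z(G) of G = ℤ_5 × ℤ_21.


Z(G) = {g ∈ G | gx = xg for all x ∈ G}
Direct product of abelian groups is abelian, so Z(G) = G

Z(ℤ_5 × ℤ_21) = ℤ_5 × ℤ_21


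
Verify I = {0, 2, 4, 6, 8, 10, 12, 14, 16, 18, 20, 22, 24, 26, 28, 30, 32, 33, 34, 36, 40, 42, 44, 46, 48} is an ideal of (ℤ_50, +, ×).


Check ideal conditions for I = {0, 2, 4, 6, 8, 10, 12, 14, 16, 18, 20, 22, 24, 26, 28, 30, 32, 33, 34, 36, 40, 42, 44, 46, 48} in ℤ_50:
(1) I is an additive subgroup? No
(2) For r ∈ ℤ_50 and a ∈ I: r·a ∈ I? No  [counterexample: r=2, a=44, r·a mod 50 = 38 ∉ I]

No, I is not an ideal of ℤ_50


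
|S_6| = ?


|S_n| = n! (number of permutations of n symbols)
|S_6| = 6! = 720

|S_6| = 720


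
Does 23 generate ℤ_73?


g generates ℤ_n iff gcd(g, n) = 1
gcd(23, 73) = 1
Since gcd = 1, 23 is a generator.

Yes, 23 generates ℤ_73


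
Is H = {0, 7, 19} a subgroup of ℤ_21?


Subgroup test for H = {0, 7, 19} in (ℤ_21, +):
(1) 0 ∈ H? Yes
(2) Closure: for all a,b ∈ H, (a+b) mod 21 ∈ H? No  [counterexample: 7 + 7 = 14 ∉ H]
(3) Inverses: for all a ∈ H, -a mod 21 ∈ H? No

No, H is not a subgroup of ℤ_21


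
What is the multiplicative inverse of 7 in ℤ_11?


Use the extended Euclidean algorithm to write 1 = 7·s + 11·t; then s mod 11 is the inverse.
Euclidean algorithm:
  7 = 0·11 + 7
  11 = 1·7 + 4
  7 = 1·4 + 3
  4 = 1·3 + 1
  3 = 3·1 + 0
gcd(7,11) = 1
Back-substitution gives: 7·(-3) + 11·(2) = 1
So 7⁻¹ ≡ -3 ≡ 8 (mod 11)
Check: 7 × 8 = 56 ≡ 1 (mod 11) ✓

7⁻¹ ≡ 8 (mod 11)


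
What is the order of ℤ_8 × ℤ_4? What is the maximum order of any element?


|ℤ_8 × ℤ_4| = 8 × 4 = 32
Max element order = lcm(8,4) = 8
Cyclic? No (gcd=4)

|ℤ_8×ℤ_4| = 32, max element order = 8


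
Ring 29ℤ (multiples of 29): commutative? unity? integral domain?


29ℤ is a commutative ring under +,× but has no multiplicative identity (1 ∉ 29ℤ); it has no zero divisors, but without unity it is not an integral domain
Commutative: Yes
Integral domain: No
Has unity: No

29ℤ (multiples of 29): Commutative=Yes, Unity=No


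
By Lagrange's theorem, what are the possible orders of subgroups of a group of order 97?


Lagrange's theorem: |H| divides |G|
|G| = 97
Divisors of 97: 1, 97

Possible subgroup orders: {1, 97}


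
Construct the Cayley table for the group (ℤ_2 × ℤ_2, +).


Elements: {(0,0), (0,1), (1,0), (1,1)}
Operation: componentwise addition mod (2, 2)
Entry (a, b) = ((a₁+b₁) mod 2, (a₂+b₂) mod 2)

Cayley table:
      | (0,0) | (0,1) | (1,0) | (1,1)
(0,0) | (0,0) | (0,1) | (1,0) | (1,1)
(0,1) | (0,1) | (0,0) | (1,1) | (1,0)
(1,0) | (1,0) | (1,1) | (0,0) | (0,1)
(1,1) | (1,1) | (1,0) | (0,1) | (0,0)


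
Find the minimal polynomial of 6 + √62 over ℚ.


Let α = 6 + √62. Then α - 6 = √62, so (α - 6)² = 62, giving α² - 12α - 26 = 0. Degree 2 and α ∉ ℚ, so this is the minimal polynomial.

Minimal polynomial: x² - 12x - 26


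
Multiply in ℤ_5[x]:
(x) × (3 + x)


Expand and collect like terms; reduce coefficients mod 5:
x^0: 0·3 = 0 ≡ 0 (mod 5)
x^1: 0·1 + 1·3 = 3 ≡ 3 (mod 5)
x^2: 1·1 = 1 ≡ 1 (mod 5)
Result: 3x + x^2

f · g = 3x + x^2


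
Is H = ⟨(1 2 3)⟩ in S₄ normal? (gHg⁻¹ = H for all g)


H = ⟨(1 2 3)⟩ in S₄
(1 4)(1 2 3)(1 4)⁻¹ = (4 2 3) ∉ ⟨(1 2 3)⟩

No, not a normal subgroup


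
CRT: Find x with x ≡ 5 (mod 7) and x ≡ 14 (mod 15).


m₁ = 7, m₂ = 15, gcd = 1, so CRT applies. M = m₁·m₂ = 105
Let M₁ = M/m₁ = 15, M₂ = M/m₂ = 7
Find y₁ ≡ M₁⁻¹ (mod m₁): 15⁻¹ ≡ 1 (mod 7)
Find y₂ ≡ M₂⁻¹ (mod m₂): 7⁻¹ ≡ 13 (mod 15)
x = a₁·M₁·y₁ + a₂·M₂·y₂ = 5·15·1 + 14·7·13 = 1349
Reduce mod 105: x ≡ 89
Check: 89 mod 7 = 5 ✓, 89 mod 15 = 14 ✓

x ≡ 89 (mod 105)


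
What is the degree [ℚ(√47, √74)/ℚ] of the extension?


[ℚ(√47,√74):ℚ] = [ℚ(√47,√74):ℚ(√47)]·[ℚ(√47):ℚ] = 2·2 = 4

[ℚ(√47, √74)/ℚ] = 4


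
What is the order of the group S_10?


|S_n| = n! (number of permutations of n symbols)
|S_10| = 10! = 3628800

|S_10| = 3628800


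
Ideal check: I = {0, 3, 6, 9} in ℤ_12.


Check ideal conditions for I = {0, 3, 6, 9} in ℤ_12:
(1) I is an additive subgroup? Yes
(2) For r ∈ ℤ_12 and a ∈ I: r·a ∈ I? Yes

Yes, I is an ideal of ℤ_12


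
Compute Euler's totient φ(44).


Factor n: 44 = 2^2 × 11
φ(n) = n · ∏(1 - 1/p) over distinct primes p | n
φ(44) = 44 · (1 - 1/2) · (1 - 1/11) = 20

φ(44) = 20


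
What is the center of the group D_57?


Z(G) = {g ∈ G | gx = xg for all x ∈ G}
For odd n, Z(D_n) = {e}: no nontrivial rotation commutes with all reflections

Z(D_57) = {e}


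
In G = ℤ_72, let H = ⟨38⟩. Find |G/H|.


|⟨38⟩| = n / gcd(38, 72) = 72 / 2 = 36
H is normal (ℤ_72 is abelian).
|G/H| = |G| / |H| = 72 / 36 = 2

|G/H| = 2


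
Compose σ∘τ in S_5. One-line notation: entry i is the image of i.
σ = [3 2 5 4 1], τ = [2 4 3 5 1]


σ∘τ: apply τ first, then σ
1 →τ 2 →σ 2
2 →τ 4 →σ 4
3 →τ 3 →σ 5
4 →τ 5 →σ 1
5 →τ 1 →σ 3

σ∘τ = [2 4 5 1 3]


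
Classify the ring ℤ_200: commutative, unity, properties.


ℤ_200 is a commutative ring with unity 1; 200 = 2×100 is composite, so 2·100 ≡ 0 gives zero divisors (not an integral domain)
Commutative: Yes
Integral domain: No
Has unity: Yes

ℤ_200: Commutative=Yes, Unity=Yes


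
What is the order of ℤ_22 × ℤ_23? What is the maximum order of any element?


|ℤ_22 × ℤ_23| = 22 × 23 = 506
Max element order = lcm(22,23) = 506
Cyclic? Yes (gcd=1)

|ℤ_22×ℤ_23| = 506, max element order = 506


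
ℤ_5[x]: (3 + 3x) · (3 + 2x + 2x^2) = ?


Expand and collect like terms; reduce coefficients mod 5:
x^0: 3·3 = 9 ≡ 4 (mod 5)
x^1: 3·2 + 3·3 = 15 ≡ 0 (mod 5)
x^2: 3·2 + 3·2 = 12 ≡ 2 (mod 5)
x^3: 3·2 = 6 ≡ 1 (mod 5)
Result: 4 + 2x^2 + x^3

f · g = 4 + 2x^2 + x^3


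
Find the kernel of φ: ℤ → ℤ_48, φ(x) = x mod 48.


Kernel = preimage of identity
ker(φ) = {x ∈ ℤ : x ≡ 0 (mod 48)} = 48ℤ = {0, ±48, ±96, ...}

ker(φ) = 48ℤ


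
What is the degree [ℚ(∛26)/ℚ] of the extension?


∛26 has minimal polynomial x³ - 26 (irreducible over ℚ since 26 is not a perfect cube)

[ℚ(∛26)/ℚ] = 3


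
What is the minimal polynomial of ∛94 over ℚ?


∛94 satisfies x³ - 94 = 0, irreducible over ℚ (no rational root; 94 is not a perfect cube)

Minimal polynomial: x³ - 94


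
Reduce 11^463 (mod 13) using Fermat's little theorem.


Fermat's little theorem: if p is prime and gcd(a,p)=1, then a^(p-1) ≡ 1 (mod p)
p = 13 is prime, gcd(11,13) = 1
Reduce exponent: 463 mod 12 = 7
So 11^463 ≡ 11^7 (mod 13)
11^7 mod 13 = 2

11^463 ≡ 2 (mod 13)


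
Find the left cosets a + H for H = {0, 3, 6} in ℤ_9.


H = {0, 3, 6}, |H| = 3
Number of cosets = |G|/|H| = 9/3 = 3
0 + H = {0, 3, 6}
1 + H = {1, 4, 7}
2 + H = {2, 5, 8}

Cosets: 0+H={0,3,6}; 1+H={1,4,7}; 2+H={2,5,8}


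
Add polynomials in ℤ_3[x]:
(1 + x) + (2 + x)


Add coefficients mod 3:
x^0: 1 + 2 = 0 (mod 3)
x^1: 1 + 1 = 2 (mod 3)
Result: 2x

f + g = 2x


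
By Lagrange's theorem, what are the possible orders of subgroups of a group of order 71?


Lagrange's theorem: |H| divides |G|
|G| = 71
Divisors of 71: 1, 71

Possible subgroup orders: {1, 71}


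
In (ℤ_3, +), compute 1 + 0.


Operation: addition mod 3
1 + 0 = (a + b) mod 3 with a = 1, b = 0

1 + 0 = 1


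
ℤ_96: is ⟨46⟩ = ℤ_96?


g generates ℤ_n iff gcd(g, n) = 1
gcd(46, 96) = 2
Since gcd = 2 ≠ 1, ⟨46⟩ has order 48 < 96, so 46 is not a generator.

No, 46 does not generate ℤ_96


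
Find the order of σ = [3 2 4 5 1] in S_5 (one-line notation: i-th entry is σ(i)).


Cycle decomposition: (1 3 4 5)
Cycle lengths: 4
Order = lcm(4) = 4

ord(σ) = 4


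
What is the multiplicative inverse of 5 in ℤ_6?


Use the extended Euclidean algorithm to write 1 = 5·s + 6·t; then s mod 6 is the inverse.
Euclidean algorithm:
  5 = 0·6 + 5
  6 = 1·5 + 1
  5 = 5·1 + 0
gcd(5,6) = 1
Back-substitution gives: 5·(-1) + 6·(1) = 1
So 5⁻¹ ≡ -1 ≡ 5 (mod 6)
Check: 5 × 5 = 25 ≡ 1 (mod 6) ✓

5⁻¹ ≡ 5 (mod 6)


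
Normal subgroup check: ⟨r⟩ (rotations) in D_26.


H = ⟨r⟩ (rotations) in D_26
The rotation subgroup ⟨r⟩ has index 2 in D_26, so it is normal

Yes, normal subgroup


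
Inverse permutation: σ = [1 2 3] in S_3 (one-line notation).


To find σ⁻¹, swap domain and range:
σ(1) = 1 → σ⁻¹(1) = 1
σ(2) = 2 → σ⁻¹(2) = 2
σ(3) = 3 → σ⁻¹(3) = 3

σ⁻¹ = [1 2 3]


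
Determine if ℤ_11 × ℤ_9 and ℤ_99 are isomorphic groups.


Comparing ℤ_11 × ℤ_9 and ℤ_99:
gcd(11,9) = 1, so ℤ_11 × ℤ_9 ≅ ℤ_99 (CRT)

Yes, ℤ_11 × ℤ_9 ≅ ℤ_99


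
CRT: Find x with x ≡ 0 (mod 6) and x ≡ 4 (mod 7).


m₁ = 6, m₂ = 7, gcd = 1, so CRT applies. M = m₁·m₂ = 42
Let M₁ = M/m₁ = 7, M₂ = M/m₂ = 6
Find y₁ ≡ M₁⁻¹ (mod m₁): 7⁻¹ ≡ 1 (mod 6)
Find y₂ ≡ M₂⁻¹ (mod m₂): 6⁻¹ ≡ 6 (mod 7)
x = a₁·M₁·y₁ + a₂·M₂·y₂ = 0·7·1 + 4·6·6 = 144
Reduce mod 42: x ≡ 18
Check: 18 mod 6 = 0 ✓, 18 mod 7 = 4 ✓

x ≡ 18 (mod 42)


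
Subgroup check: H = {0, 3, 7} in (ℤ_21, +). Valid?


Subgroup test for H = {0, 3, 7} in (ℤ_21, +):
(1) 0 ∈ H? Yes
(2) Closure: for all a,b ∈ H, (a+b) mod 21 ∈ H? No  [counterexample: 3 + 3 = 6 ∉ H]
(3) Inverses: for all a ∈ H, -a mod 21 ∈ H? No

No, H is not a subgroup of ℤ_21


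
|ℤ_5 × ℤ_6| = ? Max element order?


|ℤ_5 × ℤ_6| = 5 × 6 = 30
Max element order = lcm(5,6) = 30
Cyclic? Yes (gcd=1)

|ℤ_5×ℤ_6| = 30, max element order = 30


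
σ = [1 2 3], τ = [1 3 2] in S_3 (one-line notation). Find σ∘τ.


σ∘τ: apply τ first, then σ
1 →τ 1 →σ 1
2 →τ 3 →σ 3
3 →τ 2 →σ 2

σ∘τ = [1 3 2]


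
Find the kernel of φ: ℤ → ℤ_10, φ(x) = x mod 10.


Kernel = preimage of identity
ker(φ) = {x ∈ ℤ : x ≡ 0 (mod 10)} = 10ℤ = {0, ±10, ±20, ...}

ker(φ) = 10ℤ


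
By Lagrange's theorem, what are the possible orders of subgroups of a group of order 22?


Lagrange's theorem: |H| divides |G|
|G| = 22
Divisors of 22: 1, 2, 11, 22

Possible subgroup orders: {1, 2, 11, 22}


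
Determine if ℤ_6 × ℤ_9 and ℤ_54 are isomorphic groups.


Comparing ℤ_6 × ℤ_9 and ℤ_54:
gcd(6,9) = 3 ≠ 1. Max element order in ℤ_6×ℤ_9 is lcm(6,9) = 18 < 54, so it has no element of order 54

No, ℤ_6 × ℤ_9 ≇ ℤ_54


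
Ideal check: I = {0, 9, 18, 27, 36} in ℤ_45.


Check ideal conditions for I = {0, 9, 18, 27, 36} in ℤ_45:
(1) I is an additive subgroup? Yes
(2) For r ∈ ℤ_45 and a ∈ I: r·a ∈ I? Yes

Yes, I is an ideal of ℤ_45


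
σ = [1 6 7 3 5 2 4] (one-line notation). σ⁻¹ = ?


To find σ⁻¹, swap domain and range:
σ(1) = 1 → σ⁻¹(1) = 1
σ(2) = 6 → σ⁻¹(6) = 2
σ(3) = 7 → σ⁻¹(7) = 3
σ(4) = 3 → σ⁻¹(3) = 4
σ(5) = 5 → σ⁻¹(5) = 5
σ(6) = 2 → σ⁻¹(2) = 6
σ(7) = 4 → σ⁻¹(4) = 7

σ⁻¹ = [1 6 4 7 5 2 3]


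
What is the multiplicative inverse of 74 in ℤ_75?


Use the extended Euclidean algorithm to write 1 = 74·s + 75·t; then s mod 75 is the inverse.
Euclidean algorithm:
  74 = 0·75 + 74
  75 = 1·74 + 1
  74 = 74·1 + 0
gcd(74,75) = 1
Back-substitution gives: 74·(-1) + 75·(1) = 1
So 74⁻¹ ≡ -1 ≡ 74 (mod 75)
Check: 74 × 74 = 5476 ≡ 1 (mod 75) ✓

74⁻¹ ≡ 74 (mod 75)


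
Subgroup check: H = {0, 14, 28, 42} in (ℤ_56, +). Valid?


Subgroup test for H = {0, 14, 28, 42} in (ℤ_56, +):
(1) 0 ∈ H? Yes
(2) Closure: for all a,b ∈ H, (a+b) mod 56 ∈ H? Yes
(3) Inverses: for all a ∈ H, -a mod 56 ∈ H? Yes

Yes, H is a subgroup of ℤ_56


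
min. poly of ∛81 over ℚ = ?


∛81 satisfies x³ - 81 = 0, irreducible over ℚ (no rational root; 81 is not a perfect cube)

Minimal polynomial: x³ - 81


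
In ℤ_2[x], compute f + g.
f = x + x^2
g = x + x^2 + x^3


Add coefficients mod 2:
x^0: 0 + 0 = 0 (mod 2)
x^1: 1 + 1 = 0 (mod 2)
x^2: 1 + 1 = 0 (mod 2)
x^3: 0 + 1 = 1 (mod 2)
Result: x^3

f + g = x^3


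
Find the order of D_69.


|D_n| = 2n (n rotations and n reflections)
|D_69| = 2×69 = 138

|D_69| = 138


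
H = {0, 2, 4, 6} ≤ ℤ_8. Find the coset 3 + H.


3 + H = {3 + h (mod 8) : h ∈ H}
3+0=3, 3+2=5, 3+4=7, 3+6=1
3 + H = {1, 3, 5, 7} = 1 + H

3 + H = {1, 3, 5, 7}


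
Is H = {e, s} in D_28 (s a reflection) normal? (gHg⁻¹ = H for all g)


H = {e, s} in D_28 (s a reflection)
r·s·r⁻¹ = sr⁻² ≠ s for n ≥ 3, so {e, s} is not closed under conjugation

No, not a normal subgroup


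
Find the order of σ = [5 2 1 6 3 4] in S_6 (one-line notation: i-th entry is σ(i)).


Cycle decomposition: (1 5 3) (4 6)
Cycle lengths: 3, 2
Order = lcm(3, 2) = 6

ord(σ) = 6


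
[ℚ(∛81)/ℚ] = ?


∛81 has minimal polynomial x³ - 81 (irreducible over ℚ since 81 is not a perfect cube)

[ℚ(∛81)/ℚ] = 3


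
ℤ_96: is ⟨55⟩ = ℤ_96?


g generates ℤ_n iff gcd(g, n) = 1
gcd(55, 96) = 1
Since gcd = 1, 55 is a generator.

Yes, 55 generates ℤ_96


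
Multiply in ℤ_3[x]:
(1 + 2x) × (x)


Expand and collect like terms; reduce coefficients mod 3:
x^0: 1·0 = 0 ≡ 0 (mod 3)
x^1: 1·1 + 2·0 = 1 ≡ 1 (mod 3)
x^2: 2·1 = 2 ≡ 2 (mod 3)
Result: x + 2x^2

f · g = x + 2x^2


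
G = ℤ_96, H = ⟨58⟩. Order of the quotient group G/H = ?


|⟨58⟩| = n / gcd(58, 96) = 96 / 2 = 48
H is normal (ℤ_96 is abelian).
|G/H| = |G| / |H| = 96 / 48 = 2

|G/H| = 2


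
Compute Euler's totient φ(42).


Factor n: 42 = 2 × 3 × 7
φ(n) = n · ∏(1 - 1/p) over distinct primes p | n
φ(42) = 42 · (1 - 1/2) · (1 - 1/3) · (1 - 1/7) = 12

φ(42) = 12


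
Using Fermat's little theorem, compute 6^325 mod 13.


Fermat's little theorem: if p is prime and gcd(a,p)=1, then a^(p-1) ≡ 1 (mod p)
p = 13 is prime, gcd(6,13) = 1
Reduce exponent: 325 mod 12 = 1
So 6^325 ≡ 6^1 (mod 13)
6^1 mod 13 = 6

6^325 ≡ 6 (mod 13)


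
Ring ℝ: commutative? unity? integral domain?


ℝ is a field: commutative, has unity, every nonzero element is a unit (hence an integral domain)
Commutative: Yes
Integral domain: Yes
Has unity: Yes

ℝ: Commutative=Yes, Unity=Yes


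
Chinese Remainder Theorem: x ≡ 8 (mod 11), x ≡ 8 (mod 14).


m₁ = 11, m₂ = 14, gcd = 1, so CRT applies. M = m₁·m₂ = 154
Let M₁ = M/m₁ = 14, M₂ = M/m₂ = 11
Find y₁ ≡ M₁⁻¹ (mod m₁): 14⁻¹ ≡ 4 (mod 11)
Find y₂ ≡ M₂⁻¹ (mod m₂): 11⁻¹ ≡ 9 (mod 14)
x = a₁·M₁·y₁ + a₂·M₂·y₂ = 8·14·4 + 8·11·9 = 1240
Reduce mod 154: x ≡ 8
Check: 8 mod 11 = 8 ✓, 8 mod 14 = 8 ✓

x ≡ 8 (mod 154)


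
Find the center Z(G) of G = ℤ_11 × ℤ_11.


Z(G) = {g ∈ G | gx = xg for all x ∈ G}
Direct product of abelian groups is abelian, so Z(G) = G

Z(ℤ_11 × ℤ_11) = ℤ_11 × ℤ_11


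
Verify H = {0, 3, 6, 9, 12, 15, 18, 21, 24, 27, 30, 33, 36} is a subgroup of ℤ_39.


Subgroup test for H = {0, 3, 6, 9, 12, 15, 18, 21, 24, 27, 30, 33, 36} in (ℤ_39, +):
(1) 0 ∈ H? Yes
(2) Closure: for all a,b ∈ H, (a+b) mod 39 ∈ H? Yes
(3) Inverses: for all a ∈ H, -a mod 39 ∈ H? Yes

Yes, H is a subgroup of ℤ_39


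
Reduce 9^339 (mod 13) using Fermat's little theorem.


Fermat's little theorem: if p is prime and gcd(a,p)=1, then a^(p-1) ≡ 1 (mod p)
p = 13 is prime, gcd(9,13) = 1
Reduce exponent: 339 mod 12 = 3
So 9^339 ≡ 9^3 (mod 13)
9^3 mod 13 = 1

9^339 ≡ 1 (mod 13)


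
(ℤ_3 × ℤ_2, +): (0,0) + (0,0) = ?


Operation: componentwise addition mod (3, 2)
(0,0) + (0,0) = ((a₁+b₁) mod 3, (a₂+b₂) mod 2) with a = (0,0), b = (0,0)

(0,0) + (0,0) = (0,0)


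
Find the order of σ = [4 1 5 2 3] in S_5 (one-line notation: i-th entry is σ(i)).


Cycle decomposition: (1 4 2) (3 5)
Cycle lengths: 3, 2
Order = lcm(3, 2) = 6

ord(σ) = 6


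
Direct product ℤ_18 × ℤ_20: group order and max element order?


|ℤ_18 × ℤ_20| = 18 × 20 = 360
Max element order = lcm(18,20) = 180
Cyclic? No (gcd=2)

|ℤ_18×ℤ_20| = 360, max element order = 180


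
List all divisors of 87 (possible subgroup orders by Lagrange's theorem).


Lagrange's theorem: |H| divides |G|
|G| = 87
Divisors of 87: 1, 3, 29, 87

Possible subgroup orders: {1, 3, 29, 87}


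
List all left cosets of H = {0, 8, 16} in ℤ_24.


H = {0, 8, 16}, |H| = 3
Number of cosets = |G|/|H| = 24/3 = 8
0 + H = {0, 8, 16}
1 + H = {1, 9, 17}
2 + H = {2, 10, 18}
3 + H = {3, 11, 19}
4 + H = {4, 12, 20}
5 + H = {5, 13, 21}
6 + H = {6, 14, 22}
7 + H = {7, 15, 23}

Cosets: 0+H={0,8,16}; 1+H={1,9,17}; 2+H={2,10,18}; 3+H={3,11,19}; 4+H={4,12,20}; 5+H={5,13,21}; 6+H={6,14,22}; 7+H={7,15,23}


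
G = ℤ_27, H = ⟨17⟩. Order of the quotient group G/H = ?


|⟨17⟩| = n / gcd(17, 27) = 27 / 1 = 27
H is normal (ℤ_27 is abelian).
|G/H| = |G| / |H| = 27 / 27 = 1

|G/H| = 1


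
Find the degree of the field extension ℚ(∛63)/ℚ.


∛63 has minimal polynomial x³ - 63 (irreducible over ℚ since 63 is not a perfect cube)

[ℚ(∛63)/ℚ] = 3


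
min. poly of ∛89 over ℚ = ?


∛89 satisfies x³ - 89 = 0, irreducible over ℚ (no rational root; 89 is not a perfect cube)

Minimal polynomial: x³ - 89


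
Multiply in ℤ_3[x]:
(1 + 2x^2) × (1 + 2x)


Expand and collect like terms; reduce coefficients mod 3:
x^0: 1·1 = 1 ≡ 1 (mod 3)
x^1: 1·2 + 0·1 = 2 ≡ 2 (mod 3)
x^2: 0·2 + 2·1 = 2 ≡ 2 (mod 3)
x^3: 2·2 = 4 ≡ 1 (mod 3)
Result: 1 + 2x + 2x^2 + x^3

f · g = 1 + 2x + 2x^2 + x^3


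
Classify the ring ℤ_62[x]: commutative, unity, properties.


ℤ_62 has zero divisors (2·31 ≡ 0), and these lift to constant zero divisors in ℤ_62[x]; so not an integral domain
Commutative: Yes
Integral domain: No
Has unity: Yes

ℤ_62[x]: Commutative=Yes, Unity=Yes


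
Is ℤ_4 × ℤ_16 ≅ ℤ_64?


Comparing ℤ_4 × ℤ_16 and ℤ_64:
gcd(4,16) = 4 ≠ 1. Max element order in ℤ_4×ℤ_16 is lcm(4,16) = 16 < 64, so it has no element of order 64

No, ℤ_4 × ℤ_16 ≇ ℤ_64


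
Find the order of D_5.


|D_n| = 2n (n rotations and n reflections)
|D_5| = 2×5 = 10

|D_5| = 10


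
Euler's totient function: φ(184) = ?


Factor n: 184 = 2^3 × 23
φ(n) = n · ∏(1 - 1/p) over distinct primes p | n
φ(184) = 184 · (1 - 1/2) · (1 - 1/23) = 88

φ(184) = 88


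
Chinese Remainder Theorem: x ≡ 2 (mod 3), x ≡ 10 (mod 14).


m₁ = 3, m₂ = 14, gcd = 1, so CRT applies. M = m₁·m₂ = 42
Let M₁ = M/m₁ = 14, M₂ = M/m₂ = 3
Find y₁ ≡ M₁⁻¹ (mod m₁): 14⁻¹ ≡ 2 (mod 3)
Find y₂ ≡ M₂⁻¹ (mod m₂): 3⁻¹ ≡ 5 (mod 14)
x = a₁·M₁·y₁ + a₂·M₂·y₂ = 2·14·2 + 10·3·5 = 206
Reduce mod 42: x ≡ 38
Check: 38 mod 3 = 2 ✓, 38 mod 14 = 10 ✓

x ≡ 38 (mod 42)


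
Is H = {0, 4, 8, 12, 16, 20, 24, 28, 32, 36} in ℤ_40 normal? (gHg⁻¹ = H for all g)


H = {0, 4, 8, 12, 16, 20, 24, 28, 32, 36} in ℤ_40
ℤ_40 is abelian; every subgroup of an abelian group is normal

Yes, normal subgroup


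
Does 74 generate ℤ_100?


g generates ℤ_n iff gcd(g, n) = 1
gcd(74, 100) = 2
Since gcd = 2 ≠ 1, ⟨74⟩ has order 50 < 100, so 74 is not a generator.

No, 74 does not generate ℤ_100


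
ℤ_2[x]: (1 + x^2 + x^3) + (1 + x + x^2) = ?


Add coefficients mod 2:
x^0: 1 + 1 = 0 (mod 2)
x^1: 0 + 1 = 1 (mod 2)
x^2: 1 + 1 = 0 (mod 2)
x^3: 1 + 0 = 1 (mod 2)
Result: x + x^3

f + g = x + x^3


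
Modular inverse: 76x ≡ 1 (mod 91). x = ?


Use the extended Euclidean algorithm to write 1 = 76·s + 91·t; then s mod 91 is the inverse.
Euclidean algorithm:
  76 = 0·91 + 76
  91 = 1·76 + 15
  76 = 5·15 + 1
  15 = 15·1 + 0
gcd(76,91) = 1
Back-substitution gives: 76·(6) + 91·(-5) = 1
So 76⁻¹ ≡ 6 ≡ 6 (mod 91)
Check: 76 × 6 = 456 ≡ 1 (mod 91) ✓

76⁻¹ ≡ 6 (mod 91)


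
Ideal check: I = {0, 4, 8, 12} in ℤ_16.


Check ideal conditions for I = {0, 4, 8, 12} in ℤ_16:
(1) I is an additive subgroup? Yes
(2) For r ∈ ℤ_16 and a ∈ I: r·a ∈ I? Yes

Yes, I is an ideal of ℤ_16


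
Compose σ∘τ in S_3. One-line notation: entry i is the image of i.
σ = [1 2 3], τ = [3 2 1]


σ∘τ: apply τ first, then σ
1 →τ 3 →σ 3
2 →τ 2 →σ 2
3 →τ 1 →σ 1

σ∘τ = [3 2 1]


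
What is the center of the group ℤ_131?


Z(G) = {g ∈ G | gx = xg for all x ∈ G}
ℤ_131 is abelian, so Z(G) = G

Z(ℤ_131) = ℤ_131


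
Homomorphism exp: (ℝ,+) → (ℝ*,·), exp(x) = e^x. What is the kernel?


Kernel = preimage of identity
ker(exp) = {x ∈ ℝ | e^x = 1} = {0}

ker(exp) = {0}


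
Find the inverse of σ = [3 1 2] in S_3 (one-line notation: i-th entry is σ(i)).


To find σ⁻¹, swap domain and range:
σ(1) = 3 → σ⁻¹(3) = 1
σ(2) = 1 → σ⁻¹(1) = 2
σ(3) = 2 → σ⁻¹(2) = 3

σ⁻¹ = [2 3 1]


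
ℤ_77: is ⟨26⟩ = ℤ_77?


g generates ℤ_n iff gcd(g, n) = 1
gcd(26, 77) = 1
Since gcd = 1, 26 is a generator.

Yes, 26 generates ℤ_77


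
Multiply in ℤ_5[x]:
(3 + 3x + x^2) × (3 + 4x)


Expand and collect like terms; reduce coefficients mod 5:
x^0: 3·3 = 9 ≡ 4 (mod 5)
x^1: 3·4 + 3·3 = 21 ≡ 1 (mod 5)
x^2: 3·4 + 1·3 = 15 ≡ 0 (mod 5)
x^3: 1·4 = 4 ≡ 4 (mod 5)
Result: 4 + x + 4x^3

f · g = 4 + x + 4x^3


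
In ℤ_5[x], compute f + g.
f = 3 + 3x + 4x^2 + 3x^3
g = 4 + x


Add coefficients mod 5:
x^0: 3 + 4 = 2 (mod 5)
x^1: 3 + 1 = 4 (mod 5)
x^2: 4 + 0 = 4 (mod 5)
x^3: 3 + 0 = 3 (mod 5)
Result: 2 + 4x + 4x^2 + 3x^3

f + g = 2 + 4x + 4x^2 + 3x^3


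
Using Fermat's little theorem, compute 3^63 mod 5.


Fermat's little theorem: if p is prime and gcd(a,p)=1, then a^(p-1) ≡ 1 (mod p)
p = 5 is prime, gcd(3,5) = 1
Reduce exponent: 63 mod 4 = 3
So 3^63 ≡ 3^3 (mod 5)
3^3 mod 5 = 2

3^63 ≡ 2 (mod 5)


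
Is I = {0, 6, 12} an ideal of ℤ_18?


Check ideal conditions for I = {0, 6, 12} in ℤ_18:
(1) I is an additive subgroup? Yes
(2) For r ∈ ℤ_18 and a ∈ I: r·a ∈ I? Yes

Yes, I is an ideal of ℤ_18


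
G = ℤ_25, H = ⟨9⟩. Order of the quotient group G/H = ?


|⟨9⟩| = n / gcd(9, 25) = 25 / 1 = 25
H is normal (ℤ_25 is abelian).
|G/H| = |G| / |H| = 25 / 25 = 1

|G/H| = 1


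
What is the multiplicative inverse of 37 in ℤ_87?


Use the extended Euclidean algorithm to write 1 = 37·s + 87·t; then s mod 87 is the inverse.
Euclidean algorithm:
  37 = 0·87 + 37
  87 = 2·37 + 13
  37 = 2·13 + 11
  13 = 1·11 + 2
  11 = 5·2 + 1
  2 = 2·1 + 0
gcd(37,87) = 1
Back-substitution gives: 37·(40) + 87·(-17) = 1
So 37⁻¹ ≡ 40 ≡ 40 (mod 87)
Check: 37 × 40 = 1480 ≡ 1 (mod 87) ✓

37⁻¹ ≡ 40 (mod 87)


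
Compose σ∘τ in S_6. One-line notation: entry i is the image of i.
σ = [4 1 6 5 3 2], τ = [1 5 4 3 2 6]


σ∘τ: apply τ first, then σ
1 →τ 1 →σ 4
2 →τ 5 →σ 3
3 →τ 4 →σ 5
4 →τ 3 →σ 6
5 →τ 2 →σ 1
6 →τ 6 →σ 2

σ∘τ = [4 3 5 6 1 2]


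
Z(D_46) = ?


Z(G) = {g ∈ G | gx = xg for all x ∈ G}
For even n, Z(D_n) = {e, r^(n/2)}: the 180° rotation r^23 commutes with every reflection and rotation

Z(D_46) = {e, r^23}


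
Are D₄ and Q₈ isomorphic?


Comparing D₄ and Q₈:
D₄ has 5 elements of order 2; Q₈ has only 1

No, D₄ ≇ Q₈


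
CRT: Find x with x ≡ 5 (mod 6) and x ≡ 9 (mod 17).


m₁ = 6, m₂ = 17, gcd = 1, so CRT applies. M = m₁·m₂ = 102
Let M₁ = M/m₁ = 17, M₂ = M/m₂ = 6
Find y₁ ≡ M₁⁻¹ (mod m₁): 17⁻¹ ≡ 5 (mod 6)
Find y₂ ≡ M₂⁻¹ (mod m₂): 6⁻¹ ≡ 3 (mod 17)
x = a₁·M₁·y₁ + a₂·M₂·y₂ = 5·17·5 + 9·6·3 = 587
Reduce mod 102: x ≡ 77
Check: 77 mod 6 = 5 ✓, 77 mod 17 = 9 ✓

x ≡ 77 (mod 102)


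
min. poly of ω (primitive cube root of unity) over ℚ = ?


ω satisfies x² + x + 1 = 0 (the cyclotomic polynomial Φ₃)

Minimal polynomial: x² + x + 1


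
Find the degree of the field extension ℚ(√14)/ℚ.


√14 has minimal polynomial x² - 14 (irreducible over ℚ since 14 is squarefree)

[ℚ(√14)/ℚ] = 2


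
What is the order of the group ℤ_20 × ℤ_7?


|A × B| = |A| · |B|
|ℤ_20 × ℤ_7| = 20 × 7 = 140

|ℤ_20 × ℤ_7| = 140


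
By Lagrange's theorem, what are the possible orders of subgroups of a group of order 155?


Lagrange's theorem: |H| divides |G|
|G| = 155
Divisors of 155: 1, 5, 31, 155

Possible subgroup orders: {1, 5, 31, 155}


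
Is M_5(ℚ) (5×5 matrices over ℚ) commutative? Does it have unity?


Matrix multiplication is non-commutative for n ≥ 2; the identity matrix I is the unity; singular matrices give zero divisors, so not an integral domain
Commutative: No
Integral domain: No
Has unity: Yes

M_5(ℚ) (5×5 matrices over ℚ): Commutative=No, Unity=Yes


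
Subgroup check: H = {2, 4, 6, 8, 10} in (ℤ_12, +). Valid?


Subgroup test for H = {2, 4, 6, 8, 10} in (ℤ_12, +):
(1) 0 ∈ H? No
(2) Closure: for all a,b ∈ H, (a+b) mod 12 ∈ H? No  [counterexample: 2 + 10 = 0 ∉ H]
(3) Inverses: for all a ∈ H, -a mod 12 ∈ H? Yes

No, H is not a subgroup of ℤ_12


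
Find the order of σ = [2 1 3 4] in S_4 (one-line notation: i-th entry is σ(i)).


Cycle decomposition: (1 2)
Cycle lengths: 2
Order = lcm(2) = 2

ord(σ) = 2


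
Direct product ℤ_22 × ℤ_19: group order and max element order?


|ℤ_22 × ℤ_19| = 22 × 19 = 418
Max element order = lcm(22,19) = 418
Cyclic? Yes (gcd=1)

|ℤ_22×ℤ_19| = 418, max element order = 418


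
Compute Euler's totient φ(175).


Factor n: 175 = 5^2 × 7
φ(n) = n · ∏(1 - 1/p) over distinct primes p | n
φ(175) = 175 · (1 - 1/5) · (1 - 1/7) = 120

φ(175) = 120


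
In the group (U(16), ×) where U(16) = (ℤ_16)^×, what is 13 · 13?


Operation: multiplication mod 16
13 · 13 = (a × b) mod 16 with a = 13, b = 13

13 · 13 = 9


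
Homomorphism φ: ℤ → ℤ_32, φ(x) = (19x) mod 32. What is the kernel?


Kernel = preimage of identity
ker(φ) = {x ∈ ℤ : 19x ≡ 0 (mod 32)}. gcd(19,32) = 1, so 19x ≡ 0 (mod 32) ⟺ x ≡ 0 (mod 32/1 = 32). Hence ker(φ) = 32ℤ

ker(φ) = 32ℤ


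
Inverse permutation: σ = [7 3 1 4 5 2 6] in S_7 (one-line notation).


To find σ⁻¹, swap domain and range:
σ(1) = 7 → σ⁻¹(7) = 1
σ(2) = 3 → σ⁻¹(3) = 2
σ(3) = 1 → σ⁻¹(1) = 3
σ(4) = 4 → σ⁻¹(4) = 4
σ(5) = 5 → σ⁻¹(5) = 5
σ(6) = 2 → σ⁻¹(2) = 6
σ(7) = 6 → σ⁻¹(6) = 7

σ⁻¹ = [3 6 2 4 5 7 1]


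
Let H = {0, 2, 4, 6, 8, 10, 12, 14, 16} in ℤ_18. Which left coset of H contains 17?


17 + H = {17 + h (mod 18) : h ∈ H}
17+0=17, 17+2=1, 17+4=3, 17+6=5, 17+8=7, 17+10=9, 17+12=11, 17+14=13, 17+16=15
17 + H = {1, 3, 5, 7, 9, 11, 13, 15, 17} = 1 + H

17 + H = {1, 3, 5, 7, 9, 11, 13, 15, 17}


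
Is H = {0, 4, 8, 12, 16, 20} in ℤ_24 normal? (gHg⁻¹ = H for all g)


H = {0, 4, 8, 12, 16, 20} in ℤ_24
ℤ_24 is abelian; every subgroup of an abelian group is normal

Yes, normal subgroup


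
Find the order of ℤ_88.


ℤ_n has n elements.

|ℤ_88| = 88


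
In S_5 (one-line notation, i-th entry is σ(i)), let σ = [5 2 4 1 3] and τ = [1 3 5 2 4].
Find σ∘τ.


σ∘τ: apply τ first, then σ
1 →τ 1 →σ 5
2 →τ 3 →σ 4
3 →τ 5 →σ 3
4 →τ 2 →σ 2
5 →τ 4 →σ 1

σ∘τ = [5 4 3 2 1]


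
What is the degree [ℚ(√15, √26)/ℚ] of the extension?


[ℚ(√15,√26):ℚ] = [ℚ(√15,√26):ℚ(√15)]·[ℚ(√15):ℚ] = 2·2 = 4

[ℚ(√15, √26)/ℚ] = 4


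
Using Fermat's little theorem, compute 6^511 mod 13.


Fermat's little theorem: if p is prime and gcd(a,p)=1, then a^(p-1) ≡ 1 (mod p)
p = 13 is prime, gcd(6,13) = 1
Reduce exponent: 511 mod 12 = 7
So 6^511 ≡ 6^7 (mod 13)
6^7 mod 13 = 7

6^511 ≡ 7 (mod 13)


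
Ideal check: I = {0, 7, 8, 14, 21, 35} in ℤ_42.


Check ideal conditions for I = {0, 7, 8, 14, 21, 35} in ℤ_42:
(1) I is an additive subgroup? No
(2) For r ∈ ℤ_42 and a ∈ I: r·a ∈ I? No  [counterexample: r=2, a=8, r·a mod 42 = 16 ∉ I]

No, I is not an ideal of ℤ_42


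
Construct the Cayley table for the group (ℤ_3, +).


Elements: {0, 1, 2}
Operation: addition mod 3
Entry (a, b) = (a + b) mod 3

Cayley table:
  | 0 | 1 | 2
0 | 0 | 1 | 2
1 | 1 | 2 | 0
2 | 2 | 0 | 1


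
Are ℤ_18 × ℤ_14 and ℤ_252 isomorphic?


Comparing ℤ_18 × ℤ_14 and ℤ_252:
gcd(18,14) = 2 ≠ 1. Max element order in ℤ_18×ℤ_14 is lcm(18,14) = 126 < 252, so it has no element of order 252

No, ℤ_18 × ℤ_14 ≇ ℤ_252


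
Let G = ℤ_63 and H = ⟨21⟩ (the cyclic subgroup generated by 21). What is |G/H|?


|⟨21⟩| = n / gcd(21, 63) = 63 / 21 = 3
H is normal (ℤ_63 is abelian).
|G/H| = |G| / |H| = 63 / 3 = 21

|G/H| = 21


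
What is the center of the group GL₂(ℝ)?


Z(G) = {g ∈ G | gx = xg for all x ∈ G}
Only scalar multiples of the identity commute with all invertible matrices

Z(GL₂(ℝ)) = {aI : a ∈ ℝ, a ≠ 0}


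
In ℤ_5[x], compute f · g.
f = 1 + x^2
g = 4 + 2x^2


Expand and collect like terms; reduce coefficients mod 5:
x^0: 1·4 = 4 ≡ 4 (mod 5)
x^1: 1·0 + 0·4 = 0 ≡ 0 (mod 5)
x^2: 1·2 + 0·0 + 1·4 = 6 ≡ 1 (mod 5)
x^3: 0·2 + 1·0 = 0 ≡ 0 (mod 5)
x^4: 1·2 = 2 ≡ 2 (mod 5)
Result: 4 + x^2 + 2x^4

f · g = 4 + x^2 + 2x^4


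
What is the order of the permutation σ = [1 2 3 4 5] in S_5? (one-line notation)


Cycle decomposition: identity (all elements fixed)
Order = 1 (identity has order 1)

ord(σ) = 1


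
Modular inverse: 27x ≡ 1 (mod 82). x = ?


Use the extended Euclidean algorithm to write 1 = 27·s + 82·t; then s mod 82 is the inverse.
Euclidean algorithm:
  27 = 0·82 + 27
  82 = 3·27 + 1
  27 = 27·1 + 0
gcd(27,82) = 1
Back-substitution gives: 27·(-3) + 82·(1) = 1
So 27⁻¹ ≡ -3 ≡ 79 (mod 82)
Check: 27 × 79 = 2133 ≡ 1 (mod 82) ✓

27⁻¹ ≡ 79 (mod 82)


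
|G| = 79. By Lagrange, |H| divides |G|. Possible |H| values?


Lagrange's theorem: |H| divides |G|
|G| = 79
Divisors of 79: 1, 79

Possible subgroup orders: {1, 79}


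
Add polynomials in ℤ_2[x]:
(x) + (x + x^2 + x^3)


Add coefficients mod 2:
x^0: 0 + 0 = 0 (mod 2)
x^1: 1 + 1 = 0 (mod 2)
x^2: 0 + 1 = 1 (mod 2)
x^3: 0 + 1 = 1 (mod 2)
Result: x^2 + x^3

f + g = x^2 + x^3


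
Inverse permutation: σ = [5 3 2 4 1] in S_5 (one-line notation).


To find σ⁻¹, swap domain and range:
σ(1) = 5 → σ⁻¹(5) = 1
σ(2) = 3 → σ⁻¹(3) = 2
σ(3) = 2 → σ⁻¹(2) = 3
σ(4) = 4 → σ⁻¹(4) = 4
σ(5) = 1 → σ⁻¹(1) = 5

σ⁻¹ = [5 3 2 4 1]


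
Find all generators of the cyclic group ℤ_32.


g generates ℤ_n iff gcd(g,n) = 1
Prime factors of 32: 2
Generators are g ∈ {1,...,31} not divisible by any of these primes.
Generators: {1, 3, 5, 7, 9, 11, 13, 15, 17, 19, 21, 23, 25, 27, 29, 31}
Number of generators = φ(32) = 16

Generators of ℤ_32 = {1, 3, 5, 7, 9, 11, 13, 15, 17, 19, 21, 23, 25, 27, 29, 31}


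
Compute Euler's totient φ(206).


Factor n: 206 = 2 × 103
φ(n) = n · ∏(1 - 1/p) over distinct primes p | n
φ(206) = 206 · (1 - 1/2) · (1 - 1/103) = 102

φ(206) = 102
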